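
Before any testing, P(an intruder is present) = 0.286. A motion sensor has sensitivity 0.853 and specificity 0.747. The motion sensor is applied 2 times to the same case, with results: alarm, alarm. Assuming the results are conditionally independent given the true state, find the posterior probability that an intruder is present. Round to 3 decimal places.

Posterior P(H) ≈ 0.820

With H the event that an intruder is present, the joint likelihood of the observed sequence is P(data|H) = 0.853·0.853 = 0.72761 and P(data|¬H) = 0.253·0.253 = 0.064009.
Bayes: P(H|data) = 0.286·0.72761 / (0.286·0.72761 + 0.714·0.064009) = 0.20810/0.25380 = 0.8199.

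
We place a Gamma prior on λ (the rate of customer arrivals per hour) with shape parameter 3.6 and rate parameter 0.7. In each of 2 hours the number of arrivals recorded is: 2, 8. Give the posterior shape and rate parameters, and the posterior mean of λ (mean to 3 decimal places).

The Poisson likelihood adds the total count to the shape and the number of exposure periods to the rate. Here ∑xᵢ = 10 and n = 2, so shape 3.6→13.6 and rate 0.7→2.7.
E[λ | data] = 13.6/2.7 = 5.037.

Posterior: Gamma(shape=13.6, rate=2.7); mean ≈ 5.037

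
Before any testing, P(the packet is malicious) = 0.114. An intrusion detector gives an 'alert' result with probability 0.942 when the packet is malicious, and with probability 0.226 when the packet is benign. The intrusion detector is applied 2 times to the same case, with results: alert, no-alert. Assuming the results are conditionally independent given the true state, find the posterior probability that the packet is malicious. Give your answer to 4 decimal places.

Posterior P(H) ≈ 0.0386

With H the event that the packet is malicious, the joint likelihood of the observed sequence is P(data|H) = 0.942·0.058 = 0.054636 and P(data|¬H) = 0.226·0.774 = 0.17492.
Bayes: P(H|data) = 0.114·0.054636 / (0.114·0.054636 + 0.886·0.17492) = 0.0062285/0.16121 = 0.0386.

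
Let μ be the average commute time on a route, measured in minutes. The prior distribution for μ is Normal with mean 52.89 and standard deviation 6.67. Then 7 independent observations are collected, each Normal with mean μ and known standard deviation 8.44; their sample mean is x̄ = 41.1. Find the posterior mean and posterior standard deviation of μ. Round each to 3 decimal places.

Prior precision 1/τ₀² = 1/6.67² = 0.0224775; data precision n/σ² = 7/8.44² = 0.0982682.
Posterior precision = 0.0224775 + 0.0982682 = 0.120746, giving posterior SD = 1/√0.120746 = 2.878.
Posterior mean = (0.0224775·52.89 + 0.0982682·41.1) / 0.120746 = 43.295.

Posterior mean ≈ 43.295; posterior SD ≈ 2.878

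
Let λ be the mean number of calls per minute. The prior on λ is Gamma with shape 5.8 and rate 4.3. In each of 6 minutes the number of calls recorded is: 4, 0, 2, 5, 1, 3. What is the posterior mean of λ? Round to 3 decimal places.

Posterior mean ≈ 2.019

Total count ∑xᵢ = 15 over n = 6 minutes.
Gamma is conjugate to the Poisson likelihood: posterior is Gamma(shape = 5.8+15 = 20.8, rate = 4.3+6 = 10.3).
E[λ | data] = 20.8/10.3 = 2.019.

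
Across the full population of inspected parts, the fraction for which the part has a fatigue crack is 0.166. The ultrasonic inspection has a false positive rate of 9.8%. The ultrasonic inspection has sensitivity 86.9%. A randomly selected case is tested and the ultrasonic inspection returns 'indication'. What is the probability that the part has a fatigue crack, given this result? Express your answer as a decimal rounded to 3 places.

P(H | E) ≈ 0.638

Let H be the event that the part has a fatigue crack. P(H) = 0.166, so P(¬H) = 0.834. With E the 'indication' result, P(E|H) = 0.869 and P(E|¬H) = 0.098.
P(E) = 0.869·0.166 + 0.098·0.834 = 0.14425 + 0.081732 = 0.22599.
By Bayes' theorem, P(H|E) = 0.14425 / 0.22599 = 0.638.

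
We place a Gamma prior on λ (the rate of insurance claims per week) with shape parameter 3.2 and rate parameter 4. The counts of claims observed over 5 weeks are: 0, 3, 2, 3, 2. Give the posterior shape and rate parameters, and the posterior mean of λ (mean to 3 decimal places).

The Poisson likelihood adds the total count to the shape and the number of exposure periods to the rate. Here ∑xᵢ = 10 and n = 5, so shape 3.2→13.2 and rate 4→9.
E[λ | data] = 13.2/9 = 1.467.

Posterior: Gamma(shape=13.2, rate=9); mean ≈ 1.467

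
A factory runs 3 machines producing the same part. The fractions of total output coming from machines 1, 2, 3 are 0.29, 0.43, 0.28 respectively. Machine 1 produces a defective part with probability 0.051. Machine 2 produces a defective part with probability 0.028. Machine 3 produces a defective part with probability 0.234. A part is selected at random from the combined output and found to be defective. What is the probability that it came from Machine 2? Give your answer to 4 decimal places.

Tabulate prior·likelihood by source: [1] prior 0.29, lik 0.051, product 0.01479; [2] prior 0.43, lik 0.028, product 0.01204; [3] prior 0.28, lik 0.234, product 0.06552.
Normalizing constant = 0.092350; the posterior for Machine 2 is its product over the sum, 0.01204/0.092350 = 0.1304.

Posterior probability ≈ 0.1304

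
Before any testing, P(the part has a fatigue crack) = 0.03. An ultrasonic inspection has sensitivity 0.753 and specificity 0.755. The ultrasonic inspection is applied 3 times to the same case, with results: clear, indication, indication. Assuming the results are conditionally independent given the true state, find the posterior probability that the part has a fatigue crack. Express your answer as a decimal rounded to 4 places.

Posterior P(H) ≈ 0.0872

With H the event that the part has a fatigue crack, the joint likelihood of the observed sequence is P(data|H) = 0.247·0.753·0.753 = 0.14005 and P(data|¬H) = 0.755·0.245·0.245 = 0.045319.
Bayes: P(H|data) = 0.03·0.14005 / (0.03·0.14005 + 0.97·0.045319) = 0.0042015/0.048161 = 0.0872.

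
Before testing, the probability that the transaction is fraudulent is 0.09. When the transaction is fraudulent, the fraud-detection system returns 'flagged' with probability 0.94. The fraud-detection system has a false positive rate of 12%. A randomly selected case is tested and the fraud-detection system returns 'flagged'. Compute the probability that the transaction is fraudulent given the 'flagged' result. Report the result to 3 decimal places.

P(H | E) ≈ 0.437

Let H be the event that the transaction is fraudulent. P(H) = 0.09, so P(¬H) = 0.91. With E the 'flagged' result, P(E|H) = 0.94 and P(E|¬H) = 0.12.
P(E) = 0.94·0.09 + 0.12·0.91 = 0.084600 + 0.10920 = 0.19380.
By Bayes' theorem, P(H|E) = 0.084600 / 0.19380 = 0.437.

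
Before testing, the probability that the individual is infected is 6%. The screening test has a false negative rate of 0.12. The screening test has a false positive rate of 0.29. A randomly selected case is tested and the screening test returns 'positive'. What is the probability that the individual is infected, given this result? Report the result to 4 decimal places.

P(H | E) ≈ 0.1623

Let H be the event that the individual is infected. P(H) = 0.06, so P(¬H) = 0.94. With E the 'positive' result, P(E|H) = 0.88 and P(E|¬H) = 0.29.
P(E) = 0.88·0.06 + 0.29·0.94 = 0.052800 + 0.27260 = 0.32540.
By Bayes' theorem, P(H|E) = 0.052800 / 0.32540 = 0.1623.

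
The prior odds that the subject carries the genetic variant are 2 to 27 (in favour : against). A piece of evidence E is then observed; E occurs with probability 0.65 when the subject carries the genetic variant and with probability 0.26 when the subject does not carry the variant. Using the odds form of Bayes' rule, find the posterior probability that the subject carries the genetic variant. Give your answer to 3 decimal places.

Posterior probability ≈ 0.156

Prior odds = 2/27 = 0.074074.
Likelihood ratio for E = 0.65/0.26 = 2.5000.
Posterior odds = prior odds × LR = 0.18519.
Posterior probability = odds/(1+odds) = 0.18519/1.1852 = 0.156.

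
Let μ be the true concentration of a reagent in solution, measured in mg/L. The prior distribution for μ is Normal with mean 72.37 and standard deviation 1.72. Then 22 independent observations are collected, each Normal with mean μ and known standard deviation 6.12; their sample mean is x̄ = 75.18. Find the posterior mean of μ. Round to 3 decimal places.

With known σ, the Normal prior is conjugate. Weight on the data is w = (n/σ²)/(n/σ² + 1/τ₀²) = 0.587381/(0.587381+0.338021) = 0.63473.
Posterior mean = w·x̄ + (1−w)·μ₀ = 0.63473·75.18 + 0.36527·72.37 = 74.154.

Posterior mean ≈ 74.154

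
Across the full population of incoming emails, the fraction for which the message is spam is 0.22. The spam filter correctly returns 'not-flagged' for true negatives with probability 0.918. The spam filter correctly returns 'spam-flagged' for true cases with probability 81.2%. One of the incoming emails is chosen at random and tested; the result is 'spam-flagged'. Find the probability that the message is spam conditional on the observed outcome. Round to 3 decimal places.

P(H | E) ≈ 0.736

Let H be the event that the message is spam. P(H) = 0.22, so P(¬H) = 0.78. With E the 'spam-flagged' result, P(E|H) = 0.812 and P(E|¬H) = 0.082.
P(E) = 0.812·0.22 + 0.082·0.78 = 0.17864 + 0.063960 = 0.24260.
By Bayes' theorem, P(H|E) = 0.17864 / 0.24260 = 0.736.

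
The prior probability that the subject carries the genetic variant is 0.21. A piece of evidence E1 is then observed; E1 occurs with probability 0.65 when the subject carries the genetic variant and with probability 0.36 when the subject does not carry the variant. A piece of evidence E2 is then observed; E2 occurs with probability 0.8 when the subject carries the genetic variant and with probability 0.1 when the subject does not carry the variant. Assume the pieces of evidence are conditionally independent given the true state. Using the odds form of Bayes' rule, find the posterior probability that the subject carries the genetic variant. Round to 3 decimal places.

Posterior probability ≈ 0.793

Prior odds = 0.21/(1−0.21) = 0.26582.
Likelihood ratio for E1 = 0.65/0.36 = 1.8056.
Likelihood ratio for E2 = 0.8/0.1 = 8.0000.
Posterior odds = prior odds × LR₁ × LR₂ = 3.8397.
Posterior probability = odds/(1+odds) = 3.8397/4.8397 = 0.793.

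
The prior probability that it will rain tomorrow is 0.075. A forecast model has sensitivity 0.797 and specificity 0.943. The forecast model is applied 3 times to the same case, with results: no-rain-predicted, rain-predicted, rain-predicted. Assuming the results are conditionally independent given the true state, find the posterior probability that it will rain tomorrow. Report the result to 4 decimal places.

With H the event that it will rain tomorrow, the joint likelihood of the observed sequence is P(data|H) = 0.203·0.797·0.797 = 0.12895 and P(data|¬H) = 0.943·0.057·0.057 = 0.0030638.
Bayes: P(H|data) = 0.075·0.12895 / (0.075·0.12895 + 0.925·0.0030638) = 0.0096711/0.012505 = 0.7734.

Posterior P(H) ≈ 0.7734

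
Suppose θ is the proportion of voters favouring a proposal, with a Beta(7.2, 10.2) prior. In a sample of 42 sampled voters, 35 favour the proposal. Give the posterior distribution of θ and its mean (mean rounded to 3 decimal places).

Posterior: Beta(42.2, 17.2); mean ≈ 0.710

The binomial likelihood is conjugate to the Beta prior: with 35 successes and 7 failures, the posterior is Beta(7.2+35, 10.2+7) = Beta(42.2, 17.2).
Posterior mean = α/(α+β) = 42.2/59.4 = 0.710.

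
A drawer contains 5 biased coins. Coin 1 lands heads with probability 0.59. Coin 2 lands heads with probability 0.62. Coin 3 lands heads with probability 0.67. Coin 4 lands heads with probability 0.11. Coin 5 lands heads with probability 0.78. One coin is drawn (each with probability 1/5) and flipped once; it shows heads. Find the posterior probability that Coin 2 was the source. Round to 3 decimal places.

Posterior probability ≈ 0.224

P(heads|C1) = 0.59; P(heads|C2) = 0.62; P(heads|C3) = 0.67; P(heads|C4) = 0.11; P(heads|C5) = 0.78.
Prior × likelihood for each source: 0.2·0.59=0.1180, 0.2·0.62=0.1240, 0.2·0.67=0.1340, 0.2·0.11=0.02200, 0.2·0.78=0.1560. Summing gives P(heads) = 0.55400.
P(Coin 2 | heads) = 0.1240 / 0.55400 = 0.224.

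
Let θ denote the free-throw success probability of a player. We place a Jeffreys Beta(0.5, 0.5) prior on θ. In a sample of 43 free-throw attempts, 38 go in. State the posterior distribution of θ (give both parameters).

Posterior: Beta(38.5, 5.5)

Observing 38 successes and 5 failures updates Beta(0.5, 0.5) by adding the success and failure counts to the two shape parameters: α = 0.5+38 = 38.5, β = 0.5+5 = 5.5.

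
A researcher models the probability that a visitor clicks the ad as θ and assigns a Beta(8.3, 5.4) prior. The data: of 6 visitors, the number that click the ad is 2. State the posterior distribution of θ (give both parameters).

The binomial likelihood is conjugate to the Beta prior: with 2 successes and 4 failures, the posterior is Beta(8.3+2, 5.4+4) = Beta(10.3, 9.4).

Posterior: Beta(10.3, 9.4)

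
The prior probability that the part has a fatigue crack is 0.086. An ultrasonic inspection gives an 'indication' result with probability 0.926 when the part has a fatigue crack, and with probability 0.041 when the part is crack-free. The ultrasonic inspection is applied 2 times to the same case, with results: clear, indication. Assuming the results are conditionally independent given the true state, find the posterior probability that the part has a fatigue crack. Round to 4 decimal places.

Posterior P(H) ≈ 0.1409

Let H be the event that the part has a fatigue crack; start with P(H) = 0.086. P('indication'|H) = 0.926, P('indication'|¬H) = 0.041.
Update on result 1 ('clear'): P(H) ← 0.074·0.0860 / (0.074·0.0860 + 0.959·0.9140) = 0.0063640/0.88289 = 0.0072.
Update on result 2 ('indication'): P(H) ← 0.926·0.0072 / (0.926·0.0072 + 0.041·0.9928) = 0.0066747/0.047379 = 0.1409.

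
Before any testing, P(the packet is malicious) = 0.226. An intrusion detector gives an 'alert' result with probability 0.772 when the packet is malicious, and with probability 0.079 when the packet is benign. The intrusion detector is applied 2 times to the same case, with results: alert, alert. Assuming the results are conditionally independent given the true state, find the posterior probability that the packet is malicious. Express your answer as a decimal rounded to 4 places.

Posterior P(H) ≈ 0.9654

Let H be the event that the packet is malicious; start with P(H) = 0.226. P('alert'|H) = 0.772, P('alert'|¬H) = 0.079.
Update on result 1 ('alert'): P(H) ← 0.772·0.2260 / (0.772·0.2260 + 0.079·0.7740) = 0.17447/0.23562 = 0.7405.
Update on result 2 ('alert'): P(H) ← 0.772·0.7405 / (0.772·0.7405 + 0.079·0.2595) = 0.57166/0.59216 = 0.9654.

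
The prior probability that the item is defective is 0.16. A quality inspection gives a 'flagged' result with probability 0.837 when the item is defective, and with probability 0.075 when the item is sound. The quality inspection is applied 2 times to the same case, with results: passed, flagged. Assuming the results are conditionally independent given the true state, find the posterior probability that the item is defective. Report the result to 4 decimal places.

Posterior P(H) ≈ 0.2725

With H the event that the item is defective, the joint likelihood of the observed sequence is P(data|H) = 0.163·0.837 = 0.13643 and P(data|¬H) = 0.925·0.075 = 0.069375.
Bayes: P(H|data) = 0.16·0.13643 / (0.16·0.13643 + 0.84·0.069375) = 0.021829/0.080104 = 0.2725.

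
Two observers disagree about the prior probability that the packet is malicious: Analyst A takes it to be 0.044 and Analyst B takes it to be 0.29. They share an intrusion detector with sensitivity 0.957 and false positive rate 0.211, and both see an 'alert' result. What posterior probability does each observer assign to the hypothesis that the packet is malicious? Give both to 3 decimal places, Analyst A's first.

Analyst A: 0.173; Analyst B: 0.649

P('+'|H) = 0.957, P('+'|¬H) = 0.211.
Analyst A: numerator 0.957·0.044 = 0.042108; evidence = 0.042108+0.211·0.956 = 0.24382; posterior = 0.173.
Analyst B: numerator 0.957·0.29 = 0.27753; evidence = 0.27753+0.211·0.71 = 0.42734; posterior = 0.649.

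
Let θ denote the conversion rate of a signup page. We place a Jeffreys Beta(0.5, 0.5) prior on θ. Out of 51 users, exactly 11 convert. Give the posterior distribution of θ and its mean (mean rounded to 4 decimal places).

Posterior: Beta(11.5, 40.5); mean ≈ 0.2212

The binomial likelihood is conjugate to the Beta prior: with 11 successes and 40 failures, the posterior is Beta(0.5+11, 0.5+40) = Beta(11.5, 40.5).
Posterior mean = α/(α+β) = 11.5/52 = 0.2212.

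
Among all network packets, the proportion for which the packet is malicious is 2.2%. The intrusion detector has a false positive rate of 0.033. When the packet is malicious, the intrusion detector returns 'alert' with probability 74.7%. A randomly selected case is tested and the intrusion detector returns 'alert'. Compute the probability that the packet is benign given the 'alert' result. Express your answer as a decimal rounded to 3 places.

Let H be the event that the packet is malicious. P(H) = 0.022, so P(¬H) = 0.978. With E the 'alert' result, P(E|H) = 0.747 and P(E|¬H) = 0.033.
P(E) = 0.747·0.022 + 0.033·0.978 = 0.016434 + 0.032274 = 0.048708.
By Bayes' theorem, P(H|E) = 0.016434 / 0.048708 = 0.337. Hence P(¬H|E) = 1 − 0.337 = 0.663.

P(¬H | E) ≈ 0.663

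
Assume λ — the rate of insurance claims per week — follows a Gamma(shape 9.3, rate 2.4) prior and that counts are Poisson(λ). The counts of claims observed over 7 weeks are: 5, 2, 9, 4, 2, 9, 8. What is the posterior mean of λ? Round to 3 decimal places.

Posterior mean ≈ 5.138

The Poisson likelihood adds the total count to the shape and the number of exposure periods to the rate. Here ∑xᵢ = 39 and n = 7, so shape 9.3→48.3 and rate 2.4→9.4.
E[λ | data] = 48.3/9.4 = 5.138.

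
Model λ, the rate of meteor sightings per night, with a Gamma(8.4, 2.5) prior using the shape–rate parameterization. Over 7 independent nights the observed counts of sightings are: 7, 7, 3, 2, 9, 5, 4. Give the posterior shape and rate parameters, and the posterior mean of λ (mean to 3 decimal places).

Total count ∑xᵢ = 37 over n = 7 nights.
Gamma is conjugate to the Poisson likelihood: posterior is Gamma(shape = 8.4+37 = 45.4, rate = 2.5+7 = 9.5).
Posterior mean = shape/rate = 45.4/9.5 = 4.779.

Posterior: Gamma(shape=45.4, rate=9.5); mean ≈ 4.779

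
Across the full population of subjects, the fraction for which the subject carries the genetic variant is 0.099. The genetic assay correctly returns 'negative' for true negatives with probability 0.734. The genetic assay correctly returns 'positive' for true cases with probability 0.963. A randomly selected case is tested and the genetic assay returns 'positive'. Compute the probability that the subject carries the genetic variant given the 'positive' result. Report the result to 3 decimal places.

Write H for 'the subject carries the genetic variant'. Prior odds H:¬H = 0.099/0.901 = 0.10988. For the 'positive' outcome, the likelihood ratio is 0.963/0.266 = 3.6203.
Posterior odds = 0.10988 × 3.6203 = 0.39779, so P(H|E) = 0.39779/(1+0.39779) = 0.285.

P(H | E) ≈ 0.285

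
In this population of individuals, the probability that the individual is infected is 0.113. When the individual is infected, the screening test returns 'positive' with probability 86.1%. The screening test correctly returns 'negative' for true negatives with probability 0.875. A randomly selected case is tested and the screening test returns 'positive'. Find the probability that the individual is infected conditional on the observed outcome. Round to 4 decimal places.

Write H for 'the individual is infected'. Prior odds H:¬H = 0.113/0.887 = 0.12740. For the 'positive' outcome, the likelihood ratio is 0.861/0.125 = 6.8880.
Posterior odds = 0.12740 × 6.8880 = 0.87750, so P(H|E) = 0.87750/(1+0.87750) = 0.4674.

P(H | E) ≈ 0.4674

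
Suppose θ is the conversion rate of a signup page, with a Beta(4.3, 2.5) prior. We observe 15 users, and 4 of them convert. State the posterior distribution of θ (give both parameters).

Posterior: Beta(8.3, 13.5)

The binomial likelihood is conjugate to the Beta prior: with 4 successes and 11 failures, the posterior is Beta(4.3+4, 2.5+11) = Beta(8.3, 13.5).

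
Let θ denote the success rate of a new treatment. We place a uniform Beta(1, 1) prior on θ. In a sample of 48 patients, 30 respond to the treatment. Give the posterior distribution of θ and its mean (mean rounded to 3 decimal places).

The binomial likelihood is conjugate to the Beta prior: with 30 successes and 18 failures, the posterior is Beta(1+30, 1+18) = Beta(31, 19).
E[θ | data] = 31/(31+19) = 0.620.

Posterior: Beta(31, 19); mean ≈ 0.620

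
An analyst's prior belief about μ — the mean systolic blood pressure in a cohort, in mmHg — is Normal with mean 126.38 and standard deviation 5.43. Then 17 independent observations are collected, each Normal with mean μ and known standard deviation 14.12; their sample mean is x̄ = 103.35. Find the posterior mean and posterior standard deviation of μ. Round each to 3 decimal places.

Posterior mean ≈ 109.904; posterior SD ≈ 2.897

With known σ, the Normal prior is conjugate. Weight on the data is w = (n/σ²)/(n/σ² + 1/τ₀²) = 0.0852667/(0.0852667+0.0339157) = 0.71543.
Posterior mean = w·x̄ + (1−w)·μ₀ = 0.71543·103.35 + 0.28457·126.38 = 109.904. Posterior variance = 1/(0.0852667+0.0339157) = 8.39050, so SD = 2.897.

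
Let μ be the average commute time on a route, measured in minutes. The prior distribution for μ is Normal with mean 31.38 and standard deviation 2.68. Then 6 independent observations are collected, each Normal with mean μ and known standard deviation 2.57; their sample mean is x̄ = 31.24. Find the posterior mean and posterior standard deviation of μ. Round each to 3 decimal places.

Posterior mean ≈ 31.259; posterior SD ≈ 0.977

Prior precision 1/τ₀² = 1/2.68² = 0.139229; data precision n/σ² = 6/2.57² = 0.908416.
Posterior precision = 0.139229 + 0.908416 = 1.04765, giving posterior SD = 1/√1.04765 = 0.977.
Posterior mean = (0.139229·31.38 + 0.908416·31.24) / 1.04765 = 31.259.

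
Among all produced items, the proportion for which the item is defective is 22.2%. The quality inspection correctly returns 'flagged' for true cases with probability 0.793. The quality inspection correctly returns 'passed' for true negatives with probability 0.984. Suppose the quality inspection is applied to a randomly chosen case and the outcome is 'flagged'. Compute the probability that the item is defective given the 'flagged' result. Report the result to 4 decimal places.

Write H for 'the item is defective'. Prior odds H:¬H = 0.222/0.778 = 0.28535. For the 'flagged' outcome, the likelihood ratio is 0.793/0.016 = 49.562.
Posterior odds = 0.28535 × 49.562 = 14.143, so P(H|E) = 14.143/(1+14.143) = 0.9340.

P(H | E) ≈ 0.9340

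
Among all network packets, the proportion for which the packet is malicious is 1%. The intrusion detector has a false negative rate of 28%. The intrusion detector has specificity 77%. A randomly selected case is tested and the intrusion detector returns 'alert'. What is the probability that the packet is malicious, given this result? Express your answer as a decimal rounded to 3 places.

Let H be the event that the packet is malicious. P(H) = 0.01, so P(¬H) = 0.99. With E the 'alert' result, P(E|H) = 0.72 and P(E|¬H) = 0.23.
P(E) = 0.72·0.01 + 0.23·0.99 = 0.0072000 + 0.22770 = 0.23490.
By Bayes' theorem, P(H|E) = 0.0072000 / 0.23490 = 0.031.

P(H | E) ≈ 0.031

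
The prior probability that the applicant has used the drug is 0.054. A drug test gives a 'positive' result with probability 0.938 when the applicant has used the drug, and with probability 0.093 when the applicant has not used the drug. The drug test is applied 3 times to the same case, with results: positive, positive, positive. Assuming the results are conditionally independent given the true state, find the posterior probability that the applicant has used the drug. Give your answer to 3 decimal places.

Let H be the event that the applicant has used the drug; start with P(H) = 0.054. P('positive'|H) = 0.938, P('positive'|¬H) = 0.093.
Update on result 1 ('positive'): P(H) ← 0.938·0.0540 / (0.938·0.0540 + 0.093·0.9460) = 0.050652/0.13863 = 0.3654.
Update on result 2 ('positive'): P(H) ← 0.938·0.3654 / (0.938·0.3654 + 0.093·0.6346) = 0.34272/0.40174 = 0.8531.
Update on result 3 ('positive'): P(H) ← 0.938·0.8531 / (0.938·0.8531 + 0.093·0.1469) = 0.80020/0.81386 = 0.9832.

Posterior P(H) ≈ 0.983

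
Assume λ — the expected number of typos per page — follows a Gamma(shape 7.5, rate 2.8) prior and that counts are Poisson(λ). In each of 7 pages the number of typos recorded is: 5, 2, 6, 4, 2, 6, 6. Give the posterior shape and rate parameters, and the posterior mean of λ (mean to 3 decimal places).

The Poisson likelihood adds the total count to the shape and the number of exposure periods to the rate. Here ∑xᵢ = 31 and n = 7, so shape 7.5→38.5 and rate 2.8→9.8.
Posterior mean = shape/rate = 38.5/9.8 = 3.929.

Posterior: Gamma(shape=38.5, rate=9.8); mean ≈ 3.929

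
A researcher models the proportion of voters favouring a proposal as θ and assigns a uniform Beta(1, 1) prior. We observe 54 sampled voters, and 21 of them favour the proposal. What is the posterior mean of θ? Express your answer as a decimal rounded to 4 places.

Observing 21 successes and 33 failures updates Beta(1, 1) by adding the success and failure counts to the two shape parameters: α = 1+21 = 22, β = 1+33 = 34.
E[θ | data] = 22/(22+34) = 0.3929.

Posterior mean ≈ 0.3929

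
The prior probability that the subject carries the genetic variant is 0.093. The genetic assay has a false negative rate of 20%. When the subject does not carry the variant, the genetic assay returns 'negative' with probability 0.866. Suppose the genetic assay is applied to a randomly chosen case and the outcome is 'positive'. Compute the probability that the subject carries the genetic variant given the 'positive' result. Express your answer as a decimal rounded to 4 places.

Write H for 'the subject carries the genetic variant'. Prior odds H:¬H = 0.093/0.907 = 0.10254. For the 'positive' outcome, the likelihood ratio is 0.8/0.134 = 5.9701.
Posterior odds = 0.10254 × 5.9701 = 0.61215, so P(H|E) = 0.61215/(1+0.61215) = 0.3797.

P(H | E) ≈ 0.3797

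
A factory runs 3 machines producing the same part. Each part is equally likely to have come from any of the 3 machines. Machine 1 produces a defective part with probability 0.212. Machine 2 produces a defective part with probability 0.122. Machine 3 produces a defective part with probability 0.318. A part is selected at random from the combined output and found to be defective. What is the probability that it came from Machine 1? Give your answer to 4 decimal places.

P(defective|M1) = 0.212; P(defective|M2) = 0.122; P(defective|M3) = 0.318.
Prior × likelihood for each source: 0.333333·0.212=0.07067, 0.333333·0.122=0.04067, 0.333333·0.318=0.1060. Summing gives P(defective) = 0.21733.
P(Machine 1 | defective) = 0.07067 / 0.21733 = 0.3252.

Posterior probability ≈ 0.3252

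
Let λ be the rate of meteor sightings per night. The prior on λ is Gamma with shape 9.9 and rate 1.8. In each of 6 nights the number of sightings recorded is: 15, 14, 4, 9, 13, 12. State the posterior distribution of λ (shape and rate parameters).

Posterior: Gamma(shape=76.9, rate=7.8)

Total count ∑xᵢ = 67 over n = 6 nights.
Gamma is conjugate to the Poisson likelihood: posterior is Gamma(shape = 9.9+67 = 76.9, rate = 1.8+6 = 7.8).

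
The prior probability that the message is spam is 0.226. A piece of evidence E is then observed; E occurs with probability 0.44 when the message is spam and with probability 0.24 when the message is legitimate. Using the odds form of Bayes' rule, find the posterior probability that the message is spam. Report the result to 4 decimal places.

Posterior probability ≈ 0.3487

Prior odds = 0.226/(1−0.226) = 0.29199.
Likelihood ratio for E = 0.44/0.24 = 1.8333.
Posterior odds = prior odds × LR = 0.53531.
Posterior probability = odds/(1+odds) = 0.53531/1.5353 = 0.3487.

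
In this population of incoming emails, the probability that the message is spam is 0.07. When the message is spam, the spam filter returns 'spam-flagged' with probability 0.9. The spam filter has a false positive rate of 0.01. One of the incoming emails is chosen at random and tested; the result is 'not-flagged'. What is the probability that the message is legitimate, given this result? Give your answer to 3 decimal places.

Write H for 'the message is spam'. Prior odds H:¬H = 0.07/0.93 = 0.075269. For the 'not-flagged' outcome, the likelihood ratio is 0.1/0.99 = 0.10101.
Posterior odds = 0.075269 × 0.10101 = 0.0076029, so P(H|E) = 0.0076029/(1+0.0076029) = 0.008. Then P(¬H|E) = 1 − 0.008 = 0.992.

P(¬H | E) ≈ 0.992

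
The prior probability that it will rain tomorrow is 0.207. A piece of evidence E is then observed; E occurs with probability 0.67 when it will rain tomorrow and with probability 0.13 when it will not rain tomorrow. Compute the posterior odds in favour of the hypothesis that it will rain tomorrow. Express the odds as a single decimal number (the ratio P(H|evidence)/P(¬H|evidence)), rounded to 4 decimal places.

Posterior odds ≈ 1.3453

Prior odds = 0.207/(1−0.207) = 0.26103.
Likelihood ratio for E = 0.67/0.13 = 5.1538.
Posterior odds = prior odds × LR = 1.3453.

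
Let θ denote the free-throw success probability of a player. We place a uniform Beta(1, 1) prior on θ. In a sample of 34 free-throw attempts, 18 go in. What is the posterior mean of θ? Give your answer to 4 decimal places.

The binomial likelihood is conjugate to the Beta prior: with 18 successes and 16 failures, the posterior is Beta(1+18, 1+16) = Beta(19, 17).
Posterior mean = α/(α+β) = 19/36 = 0.5278.

Posterior mean ≈ 0.5278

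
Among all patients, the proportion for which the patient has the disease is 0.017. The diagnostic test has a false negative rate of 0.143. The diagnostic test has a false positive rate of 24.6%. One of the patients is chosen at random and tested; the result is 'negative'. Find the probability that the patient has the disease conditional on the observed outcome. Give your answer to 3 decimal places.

Let H be the event that the patient has the disease. P(H) = 0.017, so P(¬H) = 0.983. With E the 'negative' result, P(E|H) = 0.143 and P(E|¬H) = 0.754.
P(E) = 0.143·0.017 + 0.754·0.983 = 0.0024310 + 0.74118 = 0.74361.
By Bayes' theorem, P(H|E) = 0.0024310 / 0.74361 = 0.003.

P(H | E) ≈ 0.003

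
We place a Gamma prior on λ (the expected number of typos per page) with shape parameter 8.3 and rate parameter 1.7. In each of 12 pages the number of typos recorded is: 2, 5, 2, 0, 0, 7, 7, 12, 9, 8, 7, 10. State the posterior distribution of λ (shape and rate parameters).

The Poisson likelihood adds the total count to the shape and the number of exposure periods to the rate. Here ∑xᵢ = 69 and n = 12, so shape 8.3→77.3 and rate 1.7→13.7.

Posterior: Gamma(shape=77.3, rate=13.7)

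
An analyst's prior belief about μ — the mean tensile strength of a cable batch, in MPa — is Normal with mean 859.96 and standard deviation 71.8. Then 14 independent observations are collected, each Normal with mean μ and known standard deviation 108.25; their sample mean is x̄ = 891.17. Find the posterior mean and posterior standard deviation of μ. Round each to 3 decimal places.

With known σ, the Normal prior is conjugate. Weight on the data is w = (n/σ²)/(n/σ² + 1/τ₀²) = 0.00119474/(0.00119474+0.00019398) = 0.86032.
Posterior mean = w·x̄ + (1−w)·μ₀ = 0.86032·891.17 + 0.13968·859.96 = 886.811. Posterior variance = 1/(0.00119474+0.00019398) = 720.091, so SD = 26.835.

Posterior mean ≈ 886.811; posterior SD ≈ 26.835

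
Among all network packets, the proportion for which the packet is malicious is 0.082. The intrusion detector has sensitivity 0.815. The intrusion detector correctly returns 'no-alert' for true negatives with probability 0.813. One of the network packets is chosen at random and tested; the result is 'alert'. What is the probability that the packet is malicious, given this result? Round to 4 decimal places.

P(H | E) ≈ 0.2802

Write H for 'the packet is malicious'. Prior odds H:¬H = 0.082/0.918 = 0.089325. For the 'alert' outcome, the likelihood ratio is 0.815/0.187 = 4.3583.
Posterior odds = 0.089325 × 4.3583 = 0.38930, so P(H|E) = 0.38930/(1+0.38930) = 0.2802.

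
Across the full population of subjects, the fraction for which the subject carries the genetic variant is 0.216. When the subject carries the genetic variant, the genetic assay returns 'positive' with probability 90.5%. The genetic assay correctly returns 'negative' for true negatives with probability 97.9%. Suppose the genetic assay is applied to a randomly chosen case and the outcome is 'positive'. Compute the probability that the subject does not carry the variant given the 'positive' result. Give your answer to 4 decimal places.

P(¬H | E) ≈ 0.0777

Write H for 'the subject carries the genetic variant'. Prior odds H:¬H = 0.216/0.784 = 0.27551. For the 'positive' outcome, the likelihood ratio is 0.905/0.021 = 43.095.
Posterior odds = 0.27551 × 43.095 = 11.873, so P(H|E) = 11.873/(1+11.873) = 0.9223. Then P(¬H|E) = 1 − 0.9223 = 0.0777.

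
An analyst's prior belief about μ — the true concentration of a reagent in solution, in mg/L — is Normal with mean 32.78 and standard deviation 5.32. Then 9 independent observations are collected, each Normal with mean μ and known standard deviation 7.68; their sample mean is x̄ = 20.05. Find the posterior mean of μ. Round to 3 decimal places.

Prior precision 1/τ₀² = 1/5.32² = 0.0353327; data precision n/σ² = 9/7.68² = 0.152588.
Posterior precision = 0.0353327 + 0.152588 = 0.187921.
Posterior mean = (0.0353327·32.78 + 0.152588·20.05) / 0.187921 = 22.443.

Posterior mean ≈ 22.443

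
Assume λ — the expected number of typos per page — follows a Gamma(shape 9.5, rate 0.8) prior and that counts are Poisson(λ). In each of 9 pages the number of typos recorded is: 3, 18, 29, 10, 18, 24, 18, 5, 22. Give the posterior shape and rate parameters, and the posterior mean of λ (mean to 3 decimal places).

Total count ∑xᵢ = 147 over n = 9 pages.
Gamma is conjugate to the Poisson likelihood: posterior is Gamma(shape = 9.5+147 = 156.5, rate = 0.8+9 = 9.8).
E[λ | data] = 156.5/9.8 = 15.969.

Posterior: Gamma(shape=156.5, rate=9.8); mean ≈ 15.969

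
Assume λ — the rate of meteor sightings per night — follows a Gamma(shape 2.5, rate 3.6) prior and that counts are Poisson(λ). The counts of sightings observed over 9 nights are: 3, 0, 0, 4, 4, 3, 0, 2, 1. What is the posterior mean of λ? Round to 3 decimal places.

Total count ∑xᵢ = 17 over n = 9 nights.
Gamma is conjugate to the Poisson likelihood: posterior is Gamma(shape = 2.5+17 = 19.5, rate = 3.6+9 = 12.6).
E[λ | data] = 19.5/12.6 = 1.548.

Posterior mean ≈ 1.548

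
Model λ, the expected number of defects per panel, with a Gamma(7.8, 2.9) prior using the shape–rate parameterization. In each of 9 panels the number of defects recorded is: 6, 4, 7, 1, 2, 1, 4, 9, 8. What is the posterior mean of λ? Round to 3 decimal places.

Posterior mean ≈ 4.185

Total count ∑xᵢ = 42 over n = 9 panels.
Gamma is conjugate to the Poisson likelihood: posterior is Gamma(shape = 7.8+42 = 49.8, rate = 2.9+9 = 11.9).
Posterior mean = shape/rate = 49.8/11.9 = 4.185.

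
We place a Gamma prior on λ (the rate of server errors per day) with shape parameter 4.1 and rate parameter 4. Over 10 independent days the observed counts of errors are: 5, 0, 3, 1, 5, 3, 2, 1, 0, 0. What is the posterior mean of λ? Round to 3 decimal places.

Total count ∑xᵢ = 20 over n = 10 days.
Gamma is conjugate to the Poisson likelihood: posterior is Gamma(shape = 4.1+20 = 24.1, rate = 4+10 = 14).
E[λ | data] = 24.1/14 = 1.721.

Posterior mean ≈ 1.721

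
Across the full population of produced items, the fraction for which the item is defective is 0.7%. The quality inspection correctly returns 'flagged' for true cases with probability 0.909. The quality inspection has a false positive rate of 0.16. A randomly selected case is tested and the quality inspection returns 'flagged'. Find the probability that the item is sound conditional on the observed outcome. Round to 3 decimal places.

Write H for 'the item is defective'. Prior odds H:¬H = 0.007/0.993 = 0.0070493. For the 'flagged' outcome, the likelihood ratio is 0.909/0.16 = 5.6813.
Posterior odds = 0.0070493 × 5.6813 = 0.040049, so P(H|E) = 0.040049/(1+0.040049) = 0.039. Then P(¬H|E) = 1 − 0.039 = 0.961.

P(¬H | E) ≈ 0.961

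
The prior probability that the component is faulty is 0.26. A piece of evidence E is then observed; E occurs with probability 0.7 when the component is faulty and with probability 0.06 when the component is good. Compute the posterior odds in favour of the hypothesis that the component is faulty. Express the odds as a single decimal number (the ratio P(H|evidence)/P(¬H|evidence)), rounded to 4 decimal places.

Prior odds = 0.26/(1−0.26) = 0.35135.
Likelihood ratio for E = 0.7/0.06 = 11.667.
Posterior odds = prior odds × LR = 4.0991.

Posterior odds ≈ 4.0991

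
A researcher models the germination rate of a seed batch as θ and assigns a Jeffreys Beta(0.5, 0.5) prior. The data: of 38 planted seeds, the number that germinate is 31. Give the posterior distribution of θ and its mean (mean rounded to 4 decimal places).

Posterior: Beta(31.5, 7.5); mean ≈ 0.8077

The binomial likelihood is conjugate to the Beta prior: with 31 successes and 7 failures, the posterior is Beta(0.5+31, 0.5+7) = Beta(31.5, 7.5).
E[θ | data] = 31.5/(31.5+7.5) = 0.8077.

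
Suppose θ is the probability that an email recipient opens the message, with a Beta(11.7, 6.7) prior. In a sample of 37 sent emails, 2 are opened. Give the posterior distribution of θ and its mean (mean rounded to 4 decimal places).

Observing 2 successes and 35 failures updates Beta(11.7, 6.7) by adding the success and failure counts to the two shape parameters: α = 11.7+2 = 13.7, β = 6.7+35 = 41.7.
Posterior mean = α/(α+β) = 13.7/55.4 = 0.2473.

Posterior: Beta(13.7, 41.7); mean ≈ 0.2473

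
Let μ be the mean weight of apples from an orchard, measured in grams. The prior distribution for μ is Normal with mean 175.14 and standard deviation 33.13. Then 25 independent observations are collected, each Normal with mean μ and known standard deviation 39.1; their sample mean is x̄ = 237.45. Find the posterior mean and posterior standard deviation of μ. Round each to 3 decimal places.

Posterior mean ≈ 234.162; posterior SD ≈ 7.611

Prior precision 1/τ₀² = 1/33.13² = 0.00091108; data precision n/σ² = 25/39.1² = 0.0163526.
Posterior precision = 0.00091108 + 0.0163526 = 0.0172637, giving posterior SD = 1/√0.0172637 = 7.611.
Posterior mean = (0.00091108·175.14 + 0.0163526·237.45) / 0.0172637 = 234.162.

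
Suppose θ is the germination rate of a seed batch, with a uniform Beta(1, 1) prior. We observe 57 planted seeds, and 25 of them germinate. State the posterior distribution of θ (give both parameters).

The binomial likelihood is conjugate to the Beta prior: with 25 successes and 32 failures, the posterior is Beta(1+25, 1+32) = Beta(26, 33).

Posterior: Beta(26, 33)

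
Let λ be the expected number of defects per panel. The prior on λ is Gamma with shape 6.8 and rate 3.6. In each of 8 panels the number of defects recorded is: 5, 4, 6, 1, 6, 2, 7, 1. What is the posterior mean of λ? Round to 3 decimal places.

The Poisson likelihood adds the total count to the shape and the number of exposure periods to the rate. Here ∑xᵢ = 32 and n = 8, so shape 6.8→38.8 and rate 3.6→11.6.
E[λ | data] = 38.8/11.6 = 3.345.

Posterior mean ≈ 3.345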